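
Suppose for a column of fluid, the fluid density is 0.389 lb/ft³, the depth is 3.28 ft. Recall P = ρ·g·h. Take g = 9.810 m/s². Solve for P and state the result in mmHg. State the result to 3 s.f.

0.458 mmHg

P is given directly by: P = ρgh.
ρ = 0.389 lb/ft³ = 6.231 kg/m³; h = 3.28 ft = 0.9997 m; g = 9.810 m/s².
P = 61.11 Pa
61.11 Pa × (1 mmHg / 133.3 Pa) = 0.4584 mmHg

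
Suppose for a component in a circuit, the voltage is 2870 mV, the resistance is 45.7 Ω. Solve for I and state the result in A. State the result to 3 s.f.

0.0628 A

From Ohm's law: I = V/R.
V = 2870 mV = 2.870 V; R = 45.7 Ω.
I = 0.06280 A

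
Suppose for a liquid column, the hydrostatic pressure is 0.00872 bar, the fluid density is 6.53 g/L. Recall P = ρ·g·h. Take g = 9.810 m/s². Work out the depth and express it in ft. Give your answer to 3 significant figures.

44.7 ft

Rearranging P = ρ·g·h for h: h = P/(ρ·g).
P = 0.00872 bar = 872.0 Pa; ρ = 6.53 g/L = 6.530 kg/m³; g = 9.810 m/s².
h = 13.61 m
13.61 m × (1 ft / 0.3048 m) = 44.66 ft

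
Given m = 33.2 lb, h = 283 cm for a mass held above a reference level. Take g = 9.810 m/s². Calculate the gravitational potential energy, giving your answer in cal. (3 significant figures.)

99.9 cal

Directly: PE = mgh.
m = 33.2 lb = 15.06 kg; h = 283 cm = 2.830 m; g = 9.810 m/s².
PE = 418.1 J  (the unit combination reduces to kg·m²/s² = J)
418.1 J × (1 cal / 4.184 J) = 99.92 cal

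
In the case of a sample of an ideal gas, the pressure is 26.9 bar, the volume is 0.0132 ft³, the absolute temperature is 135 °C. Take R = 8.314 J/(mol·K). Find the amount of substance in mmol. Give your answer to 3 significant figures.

Rearranging: n = PV/(RT).
P = 26.9 bar = 2.690×10^6 Pa; V = 0.0132 ft³ = 3.738×10^-4 m³; T = 135 °C = 408.1 K; R = 8.314 J/(mol·K).
n = 0.2963 mol
0.2963 mol × (1 mmol / 0.001000 mol) = 296.3 mmol

296 mmol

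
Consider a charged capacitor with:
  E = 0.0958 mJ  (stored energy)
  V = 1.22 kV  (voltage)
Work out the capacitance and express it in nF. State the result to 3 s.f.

Rearranging: C = 2E/V².
E = 0.0958 mJ = 9.580×10^-5 J; V = 1.22 kV = 1220 V.
C = 1.287×10^-10 F
1.287×10^-10 F × (1 nF / 1.000×10^-9 F) = 0.1287 nF

0.129 nF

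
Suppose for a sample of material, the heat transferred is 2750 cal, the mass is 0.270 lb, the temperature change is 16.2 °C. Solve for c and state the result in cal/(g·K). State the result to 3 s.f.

1.39 cal/(g·K)

Rearranging: c = Q/(m·ΔT).
Q = 2750 cal = 11506 J; m = 0.270 lb = 0.1225 kg; ΔT = 16.2 °C = 16.20 K.
c = 5799 J/(kg·K)
5799 J/(kg·K) × (1 cal/(g·K) / 4184 J/(kg·K)) = 1.386 cal/(g·K)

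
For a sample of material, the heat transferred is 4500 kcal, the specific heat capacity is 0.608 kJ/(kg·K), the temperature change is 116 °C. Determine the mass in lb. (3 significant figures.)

589 lb

Solving Q = m·c·ΔT for m: m = Q/(c·ΔT).
Q = 4500 kcal = 1.883×10^7 J; c = 0.608 kJ/(kg·K) = 608.0 J/(kg·K); ΔT = 116 °C = 116.0 K.
m = 267.0 kg
267.0 kg × (1 lb / 0.4536 kg) = 588.5 lb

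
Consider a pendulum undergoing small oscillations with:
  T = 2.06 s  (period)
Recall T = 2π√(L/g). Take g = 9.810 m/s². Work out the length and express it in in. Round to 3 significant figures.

41.5 in

Rearranging: L = g·(T/2π)².
T = 2.06 s; g = 9.810 m/s².
L = 1.054 m
1.054 m × (1 in / 0.02540 m) = 41.52 in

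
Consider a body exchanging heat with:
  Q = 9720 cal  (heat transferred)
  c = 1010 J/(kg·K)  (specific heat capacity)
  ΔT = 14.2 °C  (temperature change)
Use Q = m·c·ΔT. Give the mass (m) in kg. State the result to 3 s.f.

Solving Q = m·c·ΔT for m: m = Q/(c·ΔT).
Q = 9720 cal = 40668 J; c = 1010 J/(kg·K); ΔT = 14.2 °C = 14.20 K.
m = 2.836 kg

2.84 kg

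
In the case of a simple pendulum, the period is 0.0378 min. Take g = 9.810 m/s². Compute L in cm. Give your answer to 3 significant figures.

Solving T = 2π√(L/g) for L: L = g·(T/2π)².
T = 0.0378 min = 2.268 s; g = 9.810 m/s².
L = 1.278 m
1.278 m × (1 cm / 0.01000 m) = 127.8 cm

128 cm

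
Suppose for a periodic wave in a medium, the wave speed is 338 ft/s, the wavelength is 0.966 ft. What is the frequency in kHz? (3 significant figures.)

0.350 kHz

Rearranging v = f·λ for f: f = v/λ.
v = 338 ft/s = 103.0 m/s; λ = 0.966 ft = 0.2944 m.
f = 349.9 Hz
349.9 Hz × (1 kHz / 1000 Hz) = 0.3499 kHz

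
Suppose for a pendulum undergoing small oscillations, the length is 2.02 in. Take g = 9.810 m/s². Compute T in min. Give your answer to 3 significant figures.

T is given directly by: T = 2π√(L/g).
L = 2.02 in = 0.05131 m; g = 9.810 m/s².
T = 0.4544 s
0.4544 s × (1 min / 60.00 s) = 0.007573 min

0.00757 min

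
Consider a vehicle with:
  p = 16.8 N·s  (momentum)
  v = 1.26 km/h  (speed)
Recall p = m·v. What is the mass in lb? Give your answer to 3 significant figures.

Solving p = m·v for m: m = p/v.
p = 16.8 N·s = 16.80 kg·m/s; v = 1.26 km/h = 0.3500 m/s.
m = 48.00 kg
48.00 kg × (1 lb / 0.4536 kg) = 105.8 lb

106 lb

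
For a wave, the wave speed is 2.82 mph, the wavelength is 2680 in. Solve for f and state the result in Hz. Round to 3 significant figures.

Rearranging: f = v/λ.
v = 2.82 mph = 1.261 m/s; λ = 2680 in = 68.07 m.
f = 0.01852 Hz

0.0185 Hz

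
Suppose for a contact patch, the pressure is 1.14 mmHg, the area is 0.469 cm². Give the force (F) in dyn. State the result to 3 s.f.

713 dyn

Rearranging: F = P·A.
P = 1.14 mmHg = 152.0 Pa; A = 0.469 cm² = 4.690×10^-5 m².
F = 0.007128 N
0.007128 N × (1 dyn / 1.000×10^-5 N) = 712.8 dyn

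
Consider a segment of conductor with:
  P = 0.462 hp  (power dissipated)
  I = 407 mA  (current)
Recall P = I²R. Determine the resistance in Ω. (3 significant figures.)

2080 Ω

Rearranging P = I²R for R: R = P/I².
P = 0.462 hp = 344.5 W; I = 407 mA = 0.4070 A.
R = 2080 Ω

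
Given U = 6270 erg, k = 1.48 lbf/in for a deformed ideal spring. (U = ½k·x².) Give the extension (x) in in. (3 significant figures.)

Solving U = ½k·x² for x: x = √(2U/k).
U = 6270 erg = 6.270×10^-4 J; k = 1.48 lbf/in = 259.2 N/m.
x = 0.002200 m
0.002200 m × (1 in / 0.02540 m) = 0.08660 in

0.0866 in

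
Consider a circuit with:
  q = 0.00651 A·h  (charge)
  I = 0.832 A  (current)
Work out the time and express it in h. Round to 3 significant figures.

0.00782 h

Rearranging: t = q/I.
q = 0.00651 A·h = 23.44 C; I = 0.832 A.
t = 28.17 s
28.17 s × (1 h / 3600 s) = 0.007825 h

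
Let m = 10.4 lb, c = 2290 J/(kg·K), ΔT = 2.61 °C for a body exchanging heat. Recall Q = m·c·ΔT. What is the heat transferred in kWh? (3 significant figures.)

0.00783 kWh

Directly: Q = mcΔT.
m = 10.4 lb = 4.717 kg; c = 2290 J/(kg·K); ΔT = 2.61 °C = 2.610 K.
Q = 28195 J
28195 J × (1 kWh / 3.600×10^6 J) = 0.007832 kWh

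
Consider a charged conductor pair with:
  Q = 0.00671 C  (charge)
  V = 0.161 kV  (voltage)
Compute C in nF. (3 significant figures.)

41700 nF

C is given directly by: C = Q/V.
Q = 0.00671 C; V = 0.161 kV = 161.0 V.
C = 4.168×10^-5 F
4.168×10^-5 F × (1 nF / 1.000×10^-9 F) = 41677 nF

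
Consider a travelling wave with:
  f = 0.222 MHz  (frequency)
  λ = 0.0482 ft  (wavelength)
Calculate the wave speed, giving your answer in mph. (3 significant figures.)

7300 mph

v is given directly by: v = fλ.
f = 0.222 MHz = 2.220×10^5 Hz; λ = 0.0482 ft = 0.01469 m.
v = 3261 m/s
3261 m/s × (1 mph / 0.4470 m/s) = 7296 mph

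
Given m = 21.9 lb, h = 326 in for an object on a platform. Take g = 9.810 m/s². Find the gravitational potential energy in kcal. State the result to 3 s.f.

PE is given directly by: PE = mgh.
m = 21.9 lb = 9.934 kg; h = 326 in = 8.280 m; g = 9.810 m/s².
PE = 806.9 J
806.9 J × (1 kcal / 4184 J) = 0.1929 kcal

0.193 kcal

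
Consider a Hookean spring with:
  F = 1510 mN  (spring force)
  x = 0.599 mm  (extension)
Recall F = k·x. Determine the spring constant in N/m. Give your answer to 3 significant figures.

Rearranging: k = F/x.
F = 1510 mN = 1.510 N; x = 0.599 mm = 5.990×10^-4 m.
k = 2521 N/m

2520 N/m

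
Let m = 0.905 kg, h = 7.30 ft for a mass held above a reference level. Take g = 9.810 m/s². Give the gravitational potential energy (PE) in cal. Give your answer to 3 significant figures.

PE is given directly by: PE = mgh.
m = 0.905 kg; h = 7.30 ft = 2.225 m; g = 9.810 m/s².
PE = 19.75 J
19.75 J × (1 cal / 4.184 J) = 4.721 cal

4.72 cal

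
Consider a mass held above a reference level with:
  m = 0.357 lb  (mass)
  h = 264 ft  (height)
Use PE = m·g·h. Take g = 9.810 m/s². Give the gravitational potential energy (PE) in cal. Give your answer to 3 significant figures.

PE is given directly by: PE = mgh.
m = 0.357 lb = 0.1619 kg; h = 264 ft = 80.47 m; g = 9.810 m/s².
PE = 127.8 J
127.8 J × (1 cal / 4.184 J) = 30.55 cal

30.6 cal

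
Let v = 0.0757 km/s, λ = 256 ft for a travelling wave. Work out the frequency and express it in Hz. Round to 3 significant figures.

0.970 Hz

Rearranging v = f·λ for f: f = v/λ.
v = 0.0757 km/s = 75.70 m/s; λ = 256 ft = 78.03 m.
f = 0.9702 Hz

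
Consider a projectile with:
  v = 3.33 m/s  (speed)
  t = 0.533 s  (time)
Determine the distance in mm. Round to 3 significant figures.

1770 mm

Solving v = d/t for d: d = v·t.
v = 3.33 m/s; t = 0.533 s.
d = 1.775 m
1.775 m × (1 mm / 0.001000 m) = 1775 mm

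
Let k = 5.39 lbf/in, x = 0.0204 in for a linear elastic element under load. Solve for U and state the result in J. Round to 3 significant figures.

Directly: U = ½kx².
k = 5.39 lbf/in = 943.9 N/m; x = 0.0204 in = 5.182×10^-4 m.
U = 1.267×10^-4 J

1.27×10^-4 J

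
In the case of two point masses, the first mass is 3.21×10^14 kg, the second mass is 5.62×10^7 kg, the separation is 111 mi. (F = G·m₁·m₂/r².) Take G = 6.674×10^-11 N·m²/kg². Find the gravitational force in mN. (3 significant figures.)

37700 mN

Directly: F = Gm₁m₂/r².
m₁ = 3.21×10^14 kg; m₂ = 5.62×10^7 kg; r = 111 mi = 1.786×10^5 m; G = 6.674×10^-11 N·m²/kg².
F = 37.73 N
37.73 N × (1 mN / 0.001000 N) = 37730 mN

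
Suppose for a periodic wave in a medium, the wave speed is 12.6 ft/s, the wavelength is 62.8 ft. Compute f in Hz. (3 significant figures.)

0.201 Hz

Rearranging: f = v/λ.
v = 12.6 ft/s = 3.840 m/s; λ = 62.8 ft = 19.14 m.
f = 0.2006 Hz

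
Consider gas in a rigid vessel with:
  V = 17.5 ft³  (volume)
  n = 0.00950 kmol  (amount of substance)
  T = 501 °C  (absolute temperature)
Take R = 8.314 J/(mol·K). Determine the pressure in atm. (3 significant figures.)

1.22 atm

P is given directly by: P = nRT/V.
V = 17.5 ft³ = 0.4955 m³; n = 0.00950 kmol = 9.500 mol; T = 501 °C = 774.1 K; R = 8.314 J/(mol·K).
P = 1.234×10^5 Pa
1.234×10^5 Pa × (1 atm / 1.013×10^5 Pa) = 1.218 atm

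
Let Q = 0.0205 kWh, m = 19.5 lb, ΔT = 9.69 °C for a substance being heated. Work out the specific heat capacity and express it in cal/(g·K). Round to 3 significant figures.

Solving Q = m·c·ΔT for c: c = Q/(m·ΔT).
Q = 0.0205 kWh = 73800 J; m = 19.5 lb = 8.845 kg; ΔT = 9.69 °C = 9.690 K.
c = 861.1 J/(kg·K)
861.1 J/(kg·K) × (1 cal/(g·K) / 4184 J/(kg·K)) = 0.2058 cal/(g·K)

0.206 cal/(g·K)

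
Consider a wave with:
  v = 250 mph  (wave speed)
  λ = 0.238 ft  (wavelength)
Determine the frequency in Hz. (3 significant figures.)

1540 Hz

Solving v = f·λ for f: f = v/λ.
v = 250 mph = 111.8 m/s; λ = 0.238 ft = 0.07254 m.
f = 1541 Hz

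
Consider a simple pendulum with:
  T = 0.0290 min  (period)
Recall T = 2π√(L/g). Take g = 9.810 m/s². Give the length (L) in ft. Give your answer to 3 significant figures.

Rearranging: L = g·(T/2π)².
T = 0.0290 min = 1.740 s; g = 9.810 m/s².
L = 0.7523 m
0.7523 m × (1 ft / 0.3048 m) = 2.468 ft

2.47 ft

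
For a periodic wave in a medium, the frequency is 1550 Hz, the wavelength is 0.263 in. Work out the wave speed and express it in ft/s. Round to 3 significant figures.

34.0 ft/s

Directly: v = fλ.
f = 1550 Hz; λ = 0.263 in = 0.006680 m.
v = 10.35 m/s
10.35 m/s × (1 ft/s / 0.3048 m/s) = 33.97 ft/s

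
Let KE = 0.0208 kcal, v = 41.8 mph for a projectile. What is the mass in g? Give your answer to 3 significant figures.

498 g

Rearranging KE = ½mv² for m: m = 2·KE/v².
KE = 0.0208 kcal = 87.03 J; v = 41.8 mph = 18.69 m/s.
m = 0.4985 kg
0.4985 kg × (1 g / 0.001000 kg) = 498.5 g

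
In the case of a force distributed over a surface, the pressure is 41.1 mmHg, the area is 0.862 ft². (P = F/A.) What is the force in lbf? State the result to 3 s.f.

Solving P = F/A for F: F = P·A.
P = 41.1 mmHg = 5480 Pa; A = 0.862 ft² = 0.08008 m².
F = 438.8 N
438.8 N × (1 lbf / 4.448 N) = 98.65 lbf

98.6 lbf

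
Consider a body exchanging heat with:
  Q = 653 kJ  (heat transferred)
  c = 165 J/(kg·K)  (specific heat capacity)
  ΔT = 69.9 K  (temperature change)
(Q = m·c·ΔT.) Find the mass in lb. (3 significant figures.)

Solving Q = m·c·ΔT for m: m = Q/(c·ΔT).
Q = 653 kJ = 6.530×10^5 J; c = 165 J/(kg·K); ΔT = 69.9 K.
m = 56.62 kg
56.62 kg × (1 lb / 0.4536 kg) = 124.8 lb

125 lb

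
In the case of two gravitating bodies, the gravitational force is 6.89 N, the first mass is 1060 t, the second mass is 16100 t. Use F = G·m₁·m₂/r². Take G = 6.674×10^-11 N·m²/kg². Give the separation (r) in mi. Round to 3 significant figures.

Solving F = G·m₁·m₂/r² for r: r = √(G·m₁m₂/F).
F = 6.89 N; m₁ = 1060 t = 1.060×10^6 kg; m₂ = 16100 t = 1.610×10^7 kg; G = 6.674×10^-11 N·m²/kg².
r = 12.86 m
12.86 m × (1 mi / 1609 m) = 0.007989 mi

0.00799 mi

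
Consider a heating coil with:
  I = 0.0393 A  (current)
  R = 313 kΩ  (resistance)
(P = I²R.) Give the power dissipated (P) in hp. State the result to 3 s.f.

P is given directly by: P = I²R.
I = 0.0393 A; R = 313 kΩ = 3.130×10^5 Ω.
P = 483.4 W
483.4 W × (1 hp / 745.7 W) = 0.6483 hp

0.648 hp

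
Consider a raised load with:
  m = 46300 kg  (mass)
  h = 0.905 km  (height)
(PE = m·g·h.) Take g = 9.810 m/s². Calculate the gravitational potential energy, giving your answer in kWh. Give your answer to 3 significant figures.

114 kWh

PE is given directly by: PE = mgh.
m = 46300 kg; h = 0.905 km = 905.0 m; g = 9.810 m/s².
PE = 4.111×10^8 J  (the unit combination reduces to kg·m²/s² = J)
4.111×10^8 J × (1 kWh / 3.600×10^6 J) = 114.2 kWh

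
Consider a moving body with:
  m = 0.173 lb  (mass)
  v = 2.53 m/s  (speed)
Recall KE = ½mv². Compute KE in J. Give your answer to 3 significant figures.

0.251 J

KE is given directly by: KE = ½mv².
m = 0.173 lb = 0.07847 kg; v = 2.53 m/s.
KE = 0.2511 J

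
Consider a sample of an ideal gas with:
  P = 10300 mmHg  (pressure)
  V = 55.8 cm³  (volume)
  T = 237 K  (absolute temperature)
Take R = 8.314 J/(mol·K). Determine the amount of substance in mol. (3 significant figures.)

From the ideal-gas law: n = PV/(RT).
P = 10300 mmHg = 1.373×10^6 Pa; V = 55.8 cm³ = 5.580×10^-5 m³; T = 237 K; R = 8.314 J/(mol·K).
n = 0.03889 mol

0.0389 mol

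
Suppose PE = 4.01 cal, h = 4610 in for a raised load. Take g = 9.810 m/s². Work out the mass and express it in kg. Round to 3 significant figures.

0.0146 kg

Solving PE = m·g·h for m: m = PE/(g·h).
PE = 4.01 cal = 16.78 J; h = 4610 in = 117.1 m; g = 9.810 m/s².
m = 0.01461 kg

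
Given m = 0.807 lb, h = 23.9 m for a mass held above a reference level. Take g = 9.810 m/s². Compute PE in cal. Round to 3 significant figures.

PE is given directly by: PE = mgh.
m = 0.807 lb = 0.3660 kg; h = 23.9 m; g = 9.810 m/s².
PE = 85.82 J
85.82 J × (1 cal / 4.184 J) = 20.51 cal

20.5 cal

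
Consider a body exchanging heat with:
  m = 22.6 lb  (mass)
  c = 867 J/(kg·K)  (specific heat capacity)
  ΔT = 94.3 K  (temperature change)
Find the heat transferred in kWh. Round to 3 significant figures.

Q is given directly by: Q = mcΔT.
m = 22.6 lb = 10.25 kg; c = 867 J/(kg·K); ΔT = 94.3 K.
Q = 8.381×10^5 J  (the unit combination reduces to kg·m²/s² = J)
8.381×10^5 J × (1 kWh / 3.600×10^6 J) = 0.2328 kWh

0.233 kWh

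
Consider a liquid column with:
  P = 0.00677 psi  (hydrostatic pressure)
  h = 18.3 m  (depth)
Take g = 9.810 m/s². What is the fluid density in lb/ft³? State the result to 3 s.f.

Rearranging: ρ = P/(g·h).
P = 0.00677 psi = 46.68 Pa; h = 18.3 m; g = 9.810 m/s².
ρ = 0.2600 kg/m³
0.2600 kg/m³ × (1 lb/ft³ / 16.02 kg/m³) = 0.01623 lb/ft³

0.0162 lb/ft³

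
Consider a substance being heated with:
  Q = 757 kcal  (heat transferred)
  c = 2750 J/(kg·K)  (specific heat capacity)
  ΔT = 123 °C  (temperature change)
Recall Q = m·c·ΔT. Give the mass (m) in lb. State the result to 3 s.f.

20.6 lb

Solving Q = m·c·ΔT for m: m = Q/(c·ΔT).
Q = 757 kcal = 3.167×10^6 J; c = 2750 J/(kg·K); ΔT = 123 °C = 123.0 K.
m = 9.364 kg
9.364 kg × (1 lb / 0.4536 kg) = 20.64 lb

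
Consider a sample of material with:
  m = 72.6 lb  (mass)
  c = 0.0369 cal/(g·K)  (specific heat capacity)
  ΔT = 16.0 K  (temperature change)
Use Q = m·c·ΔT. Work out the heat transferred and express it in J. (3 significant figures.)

Directly: Q = mcΔT.
m = 72.6 lb = 32.93 kg; c = 0.0369 cal/(g·K) = 154.4 J/(kg·K); ΔT = 16.0 K.
Q = 81347 J  (the unit combination reduces to kg·m²/s² = J)

81300 J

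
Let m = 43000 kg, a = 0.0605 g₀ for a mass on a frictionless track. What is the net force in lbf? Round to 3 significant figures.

Directly: F = m·a.
m = 43000 kg; a = 0.0605 g₀ = 0.5933 m/s².
F = 25512 N
25512 N × (1 lbf / 4.448 N) = 5735 lbf

5740 lbf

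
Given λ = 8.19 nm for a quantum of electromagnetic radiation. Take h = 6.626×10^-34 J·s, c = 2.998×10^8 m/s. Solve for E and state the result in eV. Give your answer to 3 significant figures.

151 eV

E is given directly by: E = hc/λ.
λ = 8.19 nm = 8.190×10^-9 m; h = 6.626×10^-34 J·s; c = 2.998×10^8 m/s.
E = 2.425×10^-17 J
2.425×10^-17 J × (1 eV / 1.602×10^-19 J) = 151.4 eV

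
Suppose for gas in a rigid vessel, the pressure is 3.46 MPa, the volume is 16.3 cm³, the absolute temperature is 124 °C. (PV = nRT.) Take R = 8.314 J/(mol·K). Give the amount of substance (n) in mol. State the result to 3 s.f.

0.0171 mol

Rearranging: n = PV/(RT).
P = 3.46 MPa = 3.460×10^6 Pa; V = 16.3 cm³ = 1.630×10^-5 m³; T = 124 °C = 397.1 K; R = 8.314 J/(mol·K).
n = 0.01708 mol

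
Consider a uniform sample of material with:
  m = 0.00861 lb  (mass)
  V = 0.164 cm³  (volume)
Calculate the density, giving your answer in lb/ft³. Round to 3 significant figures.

1490 lb/ft³

Directly: ρ = m/V.
m = 0.00861 lb = 0.003905 kg; V = 0.164 cm³ = 1.640×10^-7 m³.
ρ = 23814 kg/m³
23814 kg/m³ × (1 lb/ft³ / 16.02 kg/m³) = 1487 lb/ft³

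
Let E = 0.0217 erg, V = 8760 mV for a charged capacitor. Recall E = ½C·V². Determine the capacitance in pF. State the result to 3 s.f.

Rearranging E = ½C·V² for C: C = 2E/V².
E = 0.0217 erg = 2.170×10^-9 J; V = 8760 mV = 8.760 V.
C = 5.656×10^-11 F
5.656×10^-11 F × (1 pF / 1.000×10^-12 F) = 56.56 pF

56.6 pF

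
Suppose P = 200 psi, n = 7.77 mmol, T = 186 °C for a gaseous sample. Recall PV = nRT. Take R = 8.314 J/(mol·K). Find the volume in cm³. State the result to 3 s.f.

21.5 cm³

From the ideal-gas law: V = nRT/P.
P = 200 psi = 1.379×10^6 Pa; n = 7.77 mmol = 0.007770 mol; T = 186 °C = 459.1 K; R = 8.314 J/(mol·K).
V = 2.151×10^-5 m³
2.151×10^-5 m³ × (1 cm³ / 1.000×10^-6 m³) = 21.51 cm³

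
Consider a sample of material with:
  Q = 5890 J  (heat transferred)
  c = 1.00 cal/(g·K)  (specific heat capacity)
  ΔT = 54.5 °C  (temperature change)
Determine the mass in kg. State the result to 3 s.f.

0.0258 kg

Rearranging: m = Q/(c·ΔT).
Q = 5890 J; c = 1.00 cal/(g·K) = 4184 J/(kg·K); ΔT = 54.5 °C = 54.50 K.
m = 0.02583 kg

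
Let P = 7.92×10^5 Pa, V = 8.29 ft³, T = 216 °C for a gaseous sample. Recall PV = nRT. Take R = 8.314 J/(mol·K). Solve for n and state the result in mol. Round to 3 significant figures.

45.7 mol

From the ideal-gas law: n = PV/(RT).
P = 7.92×10^5 Pa; V = 8.29 ft³ = 0.2347 m³; T = 216 °C = 489.1 K; R = 8.314 J/(mol·K).
n = 45.72 mol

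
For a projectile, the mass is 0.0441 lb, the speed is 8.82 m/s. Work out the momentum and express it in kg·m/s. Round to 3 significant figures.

Directly: p = mv.
m = 0.0441 lb = 0.02000 kg; v = 8.82 m/s.
p = 0.1764 kg·m/s

0.176 kg·m/s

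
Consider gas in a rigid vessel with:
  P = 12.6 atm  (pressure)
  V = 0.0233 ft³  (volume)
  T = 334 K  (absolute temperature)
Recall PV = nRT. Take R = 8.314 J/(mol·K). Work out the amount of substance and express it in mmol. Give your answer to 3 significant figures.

303 mmol

From the ideal-gas law: n = PV/(RT).
P = 12.6 atm = 1.277×10^6 Pa; V = 0.0233 ft³ = 6.598×10^-4 m³; T = 334 K; R = 8.314 J/(mol·K).
n = 0.3033 mol
0.3033 mol × (1 mmol / 0.001000 mol) = 303.3 mmol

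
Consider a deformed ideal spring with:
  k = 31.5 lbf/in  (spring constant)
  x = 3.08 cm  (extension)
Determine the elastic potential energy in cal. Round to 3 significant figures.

0.625 cal

U is given directly by: U = ½kx².
k = 31.5 lbf/in = 5516 N/m; x = 3.08 cm = 0.03080 m.
U = 2.617 J
2.617 J × (1 cal / 4.184 J) = 0.6254 cal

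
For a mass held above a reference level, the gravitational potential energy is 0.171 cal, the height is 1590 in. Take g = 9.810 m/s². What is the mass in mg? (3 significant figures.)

1810 mg

Rearranging: m = PE/(g·h).
PE = 0.171 cal = 0.7155 J; h = 1590 in = 40.39 m; g = 9.810 m/s².
m = 0.001806 kg
0.001806 kg × (1 mg / 1.000×10^-6 kg) = 1806 mg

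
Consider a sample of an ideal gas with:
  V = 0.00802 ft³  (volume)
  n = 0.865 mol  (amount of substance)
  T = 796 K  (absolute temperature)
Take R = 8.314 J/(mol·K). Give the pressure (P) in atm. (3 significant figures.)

249 atm

Directly: P = nRT/V.
V = 0.00802 ft³ = 2.271×10^-4 m³; n = 0.865 mol; T = 796 K; R = 8.314 J/(mol·K).
P = 2.521×10^7 Pa  (the unit combination reduces to kg/(m·s²) = Pa)
2.521×10^7 Pa × (1 atm / 1.013×10^5 Pa) = 248.8 atm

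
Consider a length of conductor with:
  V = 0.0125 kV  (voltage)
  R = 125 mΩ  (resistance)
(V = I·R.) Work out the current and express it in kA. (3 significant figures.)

0.100 kA

From Ohm's law: I = V/R.
V = 0.0125 kV = 12.50 V; R = 125 mΩ = 0.1250 Ω.
I = 100.0 A
100.0 A × (1 kA / 1000 A) = 0.1000 kA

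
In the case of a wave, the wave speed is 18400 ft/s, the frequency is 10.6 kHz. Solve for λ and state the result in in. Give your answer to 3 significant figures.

20.8 in

Rearranging v = f·λ for λ: λ = v/f.
v = 18400 ft/s = 5608 m/s; f = 10.6 kHz = 10600 Hz.
λ = 0.5291 m
0.5291 m × (1 in / 0.02540 m) = 20.83 in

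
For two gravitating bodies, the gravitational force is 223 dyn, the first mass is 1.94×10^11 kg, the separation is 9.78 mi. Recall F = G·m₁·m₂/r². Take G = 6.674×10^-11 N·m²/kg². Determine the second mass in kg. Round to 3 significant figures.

42700 kg

Solving F = G·m₁·m₂/r² for m₂: m₂ = F·r²/(G·m₁).
F = 223 dyn = 0.002230 N; m₁ = 1.94×10^11 kg; r = 9.78 mi = 15739 m; G = 6.674×10^-11 N·m²/kg².
m₂ = 42667 kg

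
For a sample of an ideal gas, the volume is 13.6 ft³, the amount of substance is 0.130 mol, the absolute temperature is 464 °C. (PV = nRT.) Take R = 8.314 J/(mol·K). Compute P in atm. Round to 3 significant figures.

From the ideal-gas law: P = nRT/V.
V = 13.6 ft³ = 0.3851 m³; n = 0.130 mol; T = 464 °C = 737.1 K; R = 8.314 J/(mol·K).
P = 2069 Pa
2069 Pa × (1 atm / 1.013×10^5 Pa) = 0.02042 atm

0.0204 atm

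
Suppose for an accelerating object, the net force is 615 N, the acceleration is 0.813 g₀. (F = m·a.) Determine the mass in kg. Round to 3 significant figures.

Rearranging F = m·a for m: m = F/a.
F = 615 N; a = 0.813 g₀ = 7.973 m/s².
m = 77.14 kg

77.1 kg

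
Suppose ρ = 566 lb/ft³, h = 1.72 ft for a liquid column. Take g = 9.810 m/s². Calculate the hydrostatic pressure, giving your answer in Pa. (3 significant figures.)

P is given directly by: P = ρgh.
ρ = 566 lb/ft³ = 9066 kg/m³; h = 1.72 ft = 0.5243 m; g = 9.810 m/s².
P = 46628 Pa

46600 Pa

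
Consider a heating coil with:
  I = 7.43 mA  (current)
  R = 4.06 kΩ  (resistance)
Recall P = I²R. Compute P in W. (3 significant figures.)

0.224 W

Directly: P = I²R.
I = 7.43 mA = 0.007430 A; R = 4.06 kΩ = 4060 Ω.
P = 0.2241 W  (the unit combination reduces to kg·m²/s³ = W)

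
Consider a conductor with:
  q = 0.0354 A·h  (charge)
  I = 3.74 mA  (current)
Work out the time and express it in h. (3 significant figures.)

Rearranging: t = q/I.
q = 0.0354 A·h = 127.4 C; I = 3.74 mA = 0.003740 A.
t = 34075 s
34075 s × (1 h / 3600 s) = 9.465 h

9.47 h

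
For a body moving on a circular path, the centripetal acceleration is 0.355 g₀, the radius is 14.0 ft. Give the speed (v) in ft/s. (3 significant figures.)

12.6 ft/s

Rearranging: v = √(a·r).
a = 0.355 g₀ = 3.481 m/s²; r = 14.0 ft = 4.267 m.
v = 3.854 m/s
3.854 m/s × (1 ft/s / 0.3048 m/s) = 12.65 ft/s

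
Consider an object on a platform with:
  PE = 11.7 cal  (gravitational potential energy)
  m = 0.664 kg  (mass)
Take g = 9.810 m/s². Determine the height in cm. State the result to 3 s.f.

Rearranging PE = m·g·h for h: h = PE/(m·g).
PE = 11.7 cal = 48.95 J; m = 0.664 kg; g = 9.810 m/s².
h = 7.515 m
7.515 m × (1 cm / 0.01000 m) = 751.5 cm

752 cm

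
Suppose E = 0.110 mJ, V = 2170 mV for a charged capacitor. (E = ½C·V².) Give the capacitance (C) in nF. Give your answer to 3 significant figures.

46700 nF

Rearranging: C = 2E/V².
E = 0.110 mJ = 1.100×10^-4 J; V = 2170 mV = 2.170 V.
C = 4.672×10^-5 F
4.672×10^-5 F × (1 nF / 1.000×10^-9 F) = 46720 nF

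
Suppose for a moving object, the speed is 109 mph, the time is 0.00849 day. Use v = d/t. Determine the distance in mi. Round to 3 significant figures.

22.2 mi

Solving v = d/t for d: d = v·t.
v = 109 mph = 48.73 m/s; t = 0.00849 day = 733.5 s.
d = 35743 m
35743 m × (1 mi / 1609 m) = 22.21 mi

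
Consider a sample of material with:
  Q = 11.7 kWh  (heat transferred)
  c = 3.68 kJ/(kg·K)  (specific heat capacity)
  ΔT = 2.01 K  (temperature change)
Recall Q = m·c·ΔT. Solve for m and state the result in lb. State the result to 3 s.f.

Rearranging: m = Q/(c·ΔT).
Q = 11.7 kWh = 4.212×10^7 J; c = 3.68 kJ/(kg·K) = 3680 J/(kg·K); ΔT = 2.01 K.
m = 5694 kg
5694 kg × (1 lb / 0.4536 kg) = 12554 lb

12600 lb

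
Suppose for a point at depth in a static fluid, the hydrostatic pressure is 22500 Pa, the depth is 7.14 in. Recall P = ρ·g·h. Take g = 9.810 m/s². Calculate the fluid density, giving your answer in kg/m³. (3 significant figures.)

Rearranging P = ρ·g·h for ρ: ρ = P/(g·h).
P = 22500 Pa; h = 7.14 in = 0.1814 m; g = 9.810 m/s².
ρ = 12647 kg/m³

12600 kg/m³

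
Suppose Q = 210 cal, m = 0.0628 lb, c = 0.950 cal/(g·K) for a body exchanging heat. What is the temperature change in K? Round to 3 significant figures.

7.76 K

Rearranging Q = m·c·ΔT for ΔT: ΔT = Q/(m·c).
Q = 210 cal = 878.6 J; m = 0.0628 lb = 0.02849 kg; c = 0.950 cal/(g·K) = 3975 J/(kg·K).
ΔT = 7.760 K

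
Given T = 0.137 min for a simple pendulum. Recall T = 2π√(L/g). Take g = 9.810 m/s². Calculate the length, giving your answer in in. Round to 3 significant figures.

Rearranging T = 2π√(L/g) for L: L = g·(T/2π)².
T = 0.137 min = 8.220 s; g = 9.810 m/s².
L = 16.79 m
16.79 m × (1 in / 0.02540 m) = 661.0 in

661 in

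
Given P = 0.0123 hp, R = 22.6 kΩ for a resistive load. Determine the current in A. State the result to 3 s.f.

0.0201 A

Solving P = I²R for I: I = √(P/R).
P = 0.0123 hp = 9.172 W; R = 22.6 kΩ = 22600 Ω.
I = 0.02015 A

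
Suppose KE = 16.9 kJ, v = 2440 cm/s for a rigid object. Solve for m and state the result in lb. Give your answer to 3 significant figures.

125 lb

Rearranging KE = ½mv² for m: m = 2·KE/v².
KE = 16.9 kJ = 16900 J; v = 2440 cm/s = 24.40 m/s.
m = 56.77 kg
56.77 kg × (1 lb / 0.4536 kg) = 125.2 lb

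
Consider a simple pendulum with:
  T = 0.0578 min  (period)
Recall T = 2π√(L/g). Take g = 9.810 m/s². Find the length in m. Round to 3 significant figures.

2.99 m

Rearranging T = 2π√(L/g) for L: L = g·(T/2π)².
T = 0.0578 min = 3.468 s; g = 9.810 m/s².
L = 2.989 m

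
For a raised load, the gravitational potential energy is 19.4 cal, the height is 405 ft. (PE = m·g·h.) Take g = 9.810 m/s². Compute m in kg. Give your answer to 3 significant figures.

0.0670 kg

Solving PE = m·g·h for m: m = PE/(g·h).
PE = 19.4 cal = 81.17 J; h = 405 ft = 123.4 m; g = 9.810 m/s².
m = 0.06703 kg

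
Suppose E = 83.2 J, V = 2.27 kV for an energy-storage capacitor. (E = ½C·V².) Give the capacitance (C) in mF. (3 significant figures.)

0.0323 mF

Rearranging E = ½C·V² for C: C = 2E/V².
E = 83.2 J; V = 2.27 kV = 2270 V.
C = 3.229×10^-5 F
3.229×10^-5 F × (1 mF / 0.001000 F) = 0.03229 mF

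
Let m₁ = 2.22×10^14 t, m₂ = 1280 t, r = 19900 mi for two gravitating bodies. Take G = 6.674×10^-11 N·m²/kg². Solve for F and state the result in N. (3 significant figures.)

0.0185 N

F is given directly by: F = Gm₁m₂/r².
m₁ = 2.22×10^14 t = 2.220×10^17 kg; m₂ = 1280 t = 1.280×10^6 kg; r = 19900 mi = 3.203×10^7 m; G = 6.674×10^-11 N·m²/kg².
F = 0.01849 N  (the unit combination reduces to kg·m/s² = N)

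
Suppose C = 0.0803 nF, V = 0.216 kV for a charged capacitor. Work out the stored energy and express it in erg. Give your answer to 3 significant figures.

18.7 erg

Directly: E = ½CV².
C = 0.0803 nF = 8.030×10^-11 F; V = 0.216 kV = 216.0 V.
E = 1.873×10^-6 J
1.873×10^-6 J × (1 erg / 1.000×10^-7 J) = 18.73 erg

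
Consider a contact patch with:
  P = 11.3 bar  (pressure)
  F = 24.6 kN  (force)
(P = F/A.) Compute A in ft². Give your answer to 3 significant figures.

Rearranging P = F/A for A: A = F/P.
P = 11.3 bar = 1.130×10^6 Pa; F = 24.6 kN = 24600 N.
A = 0.02177 m²
0.02177 m² × (1 ft² / 0.09290 m²) = 0.2343 ft²

0.234 ft²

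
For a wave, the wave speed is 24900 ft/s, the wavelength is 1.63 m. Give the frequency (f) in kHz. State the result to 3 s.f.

Rearranging: f = v/λ.
v = 24900 ft/s = 7590 m/s; λ = 1.63 m.
f = 4656 Hz
4656 Hz × (1 kHz / 1000 Hz) = 4.656 kHz

4.66 kHz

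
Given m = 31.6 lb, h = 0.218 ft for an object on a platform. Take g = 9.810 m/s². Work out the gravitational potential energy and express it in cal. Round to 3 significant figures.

PE is given directly by: PE = mgh.
m = 31.6 lb = 14.33 kg; h = 0.218 ft = 0.06645 m; g = 9.810 m/s².
PE = 9.343 J
9.343 J × (1 cal / 4.184 J) = 2.233 cal

2.23 cal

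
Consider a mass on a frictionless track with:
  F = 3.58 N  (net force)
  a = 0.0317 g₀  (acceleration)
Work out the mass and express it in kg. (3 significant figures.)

Rearranging F = m·a for m: m = F/a.
F = 3.58 N; a = 0.0317 g₀ = 0.3109 m/s².
m = 11.52 kg

11.5 kg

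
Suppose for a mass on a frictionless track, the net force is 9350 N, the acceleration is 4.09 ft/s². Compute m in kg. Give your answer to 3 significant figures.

7500 kg

Solving F = m·a for m: m = F/a.
F = 9350 N; a = 4.09 ft/s² = 1.247 m/s².
m = 7500 kg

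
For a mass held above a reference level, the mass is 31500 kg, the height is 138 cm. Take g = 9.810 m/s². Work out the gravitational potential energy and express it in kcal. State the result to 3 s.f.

102 kcal

PE is given directly by: PE = mgh.
m = 31500 kg; h = 138 cm = 1.380 m; g = 9.810 m/s².
PE = 4.264×10^5 J  (the unit combination reduces to kg·m²/s² = J)
4.264×10^5 J × (1 kcal / 4184 J) = 101.9 kcal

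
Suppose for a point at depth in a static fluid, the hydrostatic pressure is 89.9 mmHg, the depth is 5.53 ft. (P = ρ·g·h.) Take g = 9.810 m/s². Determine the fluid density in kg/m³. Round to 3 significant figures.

725 kg/m³

Rearranging: ρ = P/(g·h).
P = 89.9 mmHg = 11986 Pa; h = 5.53 ft = 1.686 m; g = 9.810 m/s².
ρ = 724.9 kg/m³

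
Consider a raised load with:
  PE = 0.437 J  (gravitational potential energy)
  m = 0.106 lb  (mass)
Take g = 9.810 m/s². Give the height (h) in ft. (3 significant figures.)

3.04 ft

Rearranging PE = m·g·h for h: h = PE/(m·g).
PE = 0.437 J; m = 0.106 lb = 0.04808 kg; g = 9.810 m/s².
h = 0.9265 m
0.9265 m × (1 ft / 0.3048 m) = 3.040 ft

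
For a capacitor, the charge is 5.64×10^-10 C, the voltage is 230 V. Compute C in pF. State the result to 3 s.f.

2.45 pF

Directly: C = Q/V.
Q = 5.64×10^-10 C; V = 230 V.
C = 2.452×10^-12 F
2.452×10^-12 F × (1 pF / 1.000×10^-12 F) = 2.452 pF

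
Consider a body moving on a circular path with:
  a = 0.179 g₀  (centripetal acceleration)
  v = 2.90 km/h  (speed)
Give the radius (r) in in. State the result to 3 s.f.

14.6 in

Rearranging: r = v²/a.
a = 0.179 g₀ = 1.755 m/s²; v = 2.90 km/h = 0.8056 m/s.
r = 0.3697 m
0.3697 m × (1 in / 0.02540 m) = 14.55 in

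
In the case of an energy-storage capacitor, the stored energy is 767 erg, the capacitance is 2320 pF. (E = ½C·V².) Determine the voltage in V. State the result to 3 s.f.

Rearranging: V = √(2E/C).
E = 767 erg = 7.670×10^-5 J; C = 2320 pF = 2.320×10^-9 F.
V = 257.1 V  (the unit combination reduces to kg·m²/(A·s³) = V)

257 V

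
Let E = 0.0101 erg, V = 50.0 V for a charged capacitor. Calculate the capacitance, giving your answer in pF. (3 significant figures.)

Rearranging E = ½C·V² for C: C = 2E/V².
E = 0.0101 erg = 1.010×10^-9 J; V = 50.0 V.
C = 8.080×10^-13 F
8.080×10^-13 F × (1 pF / 1.000×10^-12 F) = 0.8080 pF

0.808 pF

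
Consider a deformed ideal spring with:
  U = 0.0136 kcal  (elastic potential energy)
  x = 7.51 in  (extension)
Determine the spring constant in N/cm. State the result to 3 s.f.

Solving U = ½k·x² for k: k = 2U/x².
U = 0.0136 kcal = 56.90 J; x = 7.51 in = 0.1908 m.
k = 3128 N/m
3128 N/m × (1 N/cm / 100.0 N/m) = 31.28 N/cm

31.3 N/cm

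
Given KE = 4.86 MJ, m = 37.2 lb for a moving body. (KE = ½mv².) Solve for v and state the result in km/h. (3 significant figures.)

Rearranging KE = ½mv² for v: v = √(2·KE/m).
KE = 4.86 MJ = 4.860×10^6 J; m = 37.2 lb = 16.87 kg.
v = 759.0 m/s
759.0 m/s × (1 km/h / 0.2778 m/s) = 2732 km/h

2730 km/h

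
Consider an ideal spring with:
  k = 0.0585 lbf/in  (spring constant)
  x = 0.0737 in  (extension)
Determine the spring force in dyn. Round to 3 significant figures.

F is given directly by: F = kx.
k = 0.0585 lbf/in = 10.24 N/m; x = 0.0737 in = 0.001872 m.
F = 0.01918 N
0.01918 N × (1 dyn / 1.000×10^-5 N) = 1918 dyn

1920 dyn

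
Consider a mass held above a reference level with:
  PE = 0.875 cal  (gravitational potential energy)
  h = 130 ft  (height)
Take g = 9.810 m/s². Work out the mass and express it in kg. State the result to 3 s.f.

0.00942 kg

Rearranging: m = PE/(g·h).
PE = 0.875 cal = 3.661 J; h = 130 ft = 39.62 m; g = 9.810 m/s².
m = 0.009418 kg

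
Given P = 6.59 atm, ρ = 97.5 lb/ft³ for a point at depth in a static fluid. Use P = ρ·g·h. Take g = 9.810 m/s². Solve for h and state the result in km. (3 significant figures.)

Rearranging: h = P/(ρ·g).
P = 6.59 atm = 6.677×10^5 Pa; ρ = 97.5 lb/ft³ = 1562 kg/m³; g = 9.810 m/s².
h = 43.58 m
43.58 m × (1 km / 1000 m) = 0.04358 km

0.0436 km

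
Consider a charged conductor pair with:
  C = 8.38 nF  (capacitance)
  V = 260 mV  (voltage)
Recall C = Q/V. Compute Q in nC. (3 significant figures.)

2.18 nC

Solving C = Q/V for Q: Q = CV.
C = 8.38 nF = 8.380×10^-9 F; V = 260 mV = 0.2600 V.
Q = 2.179×10^-9 C  (the unit combination reduces to A·s = C)
2.179×10^-9 C × (1 nC / 1.000×10^-9 C) = 2.179 nC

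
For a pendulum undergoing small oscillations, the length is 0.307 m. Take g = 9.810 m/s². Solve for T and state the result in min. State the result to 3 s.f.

0.0185 min

T is given directly by: T = 2π√(L/g).
L = 0.307 m; g = 9.810 m/s².
T = 1.112 s
1.112 s × (1 min / 60.00 s) = 0.01853 min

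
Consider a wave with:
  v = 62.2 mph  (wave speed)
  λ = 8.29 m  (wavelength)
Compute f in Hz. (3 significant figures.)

Rearranging: f = v/λ.
v = 62.2 mph = 27.81 m/s; λ = 8.29 m.
f = 3.354 Hz

3.35 Hz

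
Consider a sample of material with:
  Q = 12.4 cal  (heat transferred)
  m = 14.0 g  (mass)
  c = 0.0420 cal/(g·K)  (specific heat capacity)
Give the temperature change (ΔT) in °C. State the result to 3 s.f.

Rearranging Q = m·c·ΔT for ΔT: ΔT = Q/(m·c).
Q = 12.4 cal = 51.88 J; m = 14.0 g = 0.01400 kg; c = 0.0420 cal/(g·K) = 175.7 J/(kg·K).
ΔT = 21.09 K
Since 1 °C = 1 K, 21.09 °C.

21.1 °C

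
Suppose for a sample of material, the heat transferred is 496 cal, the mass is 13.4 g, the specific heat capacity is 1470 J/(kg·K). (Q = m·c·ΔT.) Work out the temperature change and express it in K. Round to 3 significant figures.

Solving Q = m·c·ΔT for ΔT: ΔT = Q/(m·c).
Q = 496 cal = 2075 J; m = 13.4 g = 0.01340 kg; c = 1470 J/(kg·K).
ΔT = 105.4 K

105 K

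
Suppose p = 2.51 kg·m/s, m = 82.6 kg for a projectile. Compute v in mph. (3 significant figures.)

Solving p = m·v for v: v = p/m.
p = 2.51 kg·m/s; m = 82.6 kg.
v = 0.03039 m/s
0.03039 m/s × (1 mph / 0.4470 m/s) = 0.06797 mph

0.0680 mph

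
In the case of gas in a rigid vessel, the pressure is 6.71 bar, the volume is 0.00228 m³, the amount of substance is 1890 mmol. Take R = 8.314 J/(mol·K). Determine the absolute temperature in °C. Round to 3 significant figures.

From the ideal-gas law: T = PV/(nR).
P = 6.71 bar = 6.710×10^5 Pa; V = 0.00228 m³; n = 1890 mmol = 1.890 mol; R = 8.314 J/(mol·K).
T = 97.36 K
97.36 K − 273.15 = -175.8 °C

-176 °C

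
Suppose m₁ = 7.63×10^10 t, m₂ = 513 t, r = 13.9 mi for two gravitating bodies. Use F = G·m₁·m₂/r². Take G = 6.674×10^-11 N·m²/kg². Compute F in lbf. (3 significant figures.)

1.17 lbf

F is given directly by: F = Gm₁m₂/r².
m₁ = 7.63×10^10 t = 7.630×10^13 kg; m₂ = 513 t = 5.130×10^5 kg; r = 13.9 mi = 22370 m; G = 6.674×10^-11 N·m²/kg².
F = 5.220 N
5.220 N × (1 lbf / 4.448 N) = 1.174 lbf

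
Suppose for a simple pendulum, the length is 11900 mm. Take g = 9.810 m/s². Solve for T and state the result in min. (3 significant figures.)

0.115 min

Directly: T = 2π√(L/g).
L = 11900 mm = 11.90 m; g = 9.810 m/s².
T = 6.920 s
6.920 s × (1 min / 60.00 s) = 0.1153 min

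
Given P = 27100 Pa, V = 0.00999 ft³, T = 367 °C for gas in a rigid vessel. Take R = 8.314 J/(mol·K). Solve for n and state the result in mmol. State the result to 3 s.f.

Rearranging: n = PV/(RT).
P = 27100 Pa; V = 0.00999 ft³ = 2.829×10^-4 m³; T = 367 °C = 640.1 K; R = 8.314 J/(mol·K).
n = 0.001440 mol
0.001440 mol × (1 mmol / 0.001000 mol) = 1.440 mmol

1.44 mmol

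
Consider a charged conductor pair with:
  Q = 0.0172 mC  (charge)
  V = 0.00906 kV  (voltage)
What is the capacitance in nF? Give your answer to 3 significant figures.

C is given directly by: C = Q/V.
Q = 0.0172 mC = 1.720×10^-5 C; V = 0.00906 kV = 9.060 V.
C = 1.898×10^-6 F
1.898×10^-6 F × (1 nF / 1.000×10^-9 F) = 1898 nF

1900 nF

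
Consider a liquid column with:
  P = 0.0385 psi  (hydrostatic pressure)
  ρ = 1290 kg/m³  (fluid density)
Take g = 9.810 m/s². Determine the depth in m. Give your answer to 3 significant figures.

0.0210 m

Solving P = ρ·g·h for h: h = P/(ρ·g).
P = 0.0385 psi = 265.4 Pa; ρ = 1290 kg/m³; g = 9.810 m/s².
h = 0.02098 m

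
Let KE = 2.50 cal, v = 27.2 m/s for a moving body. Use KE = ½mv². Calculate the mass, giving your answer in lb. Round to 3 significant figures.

0.0623 lb

Solving KE = ½mv² for m: m = 2·KE/v².
KE = 2.50 cal = 10.46 J; v = 27.2 m/s.
m = 0.02828 kg
0.02828 kg × (1 lb / 0.4536 kg) = 0.06234 lb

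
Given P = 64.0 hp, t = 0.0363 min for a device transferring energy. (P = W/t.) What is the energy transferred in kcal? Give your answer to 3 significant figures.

Rearranging: W = P·t.
P = 64.0 hp = 47725 W; t = 0.0363 min = 2.178 s.
W = 1.039×10^5 J
1.039×10^5 J × (1 kcal / 4184 J) = 24.84 kcal

24.8 kcal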